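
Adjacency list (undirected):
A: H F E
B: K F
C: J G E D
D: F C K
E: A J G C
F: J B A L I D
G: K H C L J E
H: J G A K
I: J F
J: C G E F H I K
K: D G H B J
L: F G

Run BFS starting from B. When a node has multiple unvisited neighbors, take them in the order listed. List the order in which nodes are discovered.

B -> K -> F -> D -> G -> H -> J -> A -> L -> I -> C -> E

Visit B; enqueue K, F → queue [K, F]
Visit K; enqueue D, G, H, J → queue [F, D, G, H, J]
Visit F; enqueue A, L, I → queue [D, G, H, J, A, L, I]
Visit D; enqueue C → queue [G, H, J, A, L, I, C]
Visit G; enqueue E → queue [H, J, A, L, I, C, E]
Visit H → queue [J, A, L, I, C, E]
Visit J → queue [A, L, I, C, E]
Visit A → queue [L, I, C, E]
Visit L → queue [I, C, E]
Visit I → queue [C, E]
Visit C → queue [E]
Visit E → queue []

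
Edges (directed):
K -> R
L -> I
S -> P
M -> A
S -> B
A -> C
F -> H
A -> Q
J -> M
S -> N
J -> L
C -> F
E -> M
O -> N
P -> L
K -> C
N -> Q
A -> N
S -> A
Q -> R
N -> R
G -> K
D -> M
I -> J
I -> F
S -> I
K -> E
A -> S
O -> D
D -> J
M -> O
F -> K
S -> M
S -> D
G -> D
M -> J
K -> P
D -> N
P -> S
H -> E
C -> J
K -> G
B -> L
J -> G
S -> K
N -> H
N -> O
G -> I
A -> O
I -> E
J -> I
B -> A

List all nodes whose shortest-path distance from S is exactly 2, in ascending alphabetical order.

Level 0: S
Level 1: A, B, D, I, K, M, N, P
Level 2: C, E, F, G, H, J, L, O, Q, R

C, E, F, G, H, J, L, O, Q, R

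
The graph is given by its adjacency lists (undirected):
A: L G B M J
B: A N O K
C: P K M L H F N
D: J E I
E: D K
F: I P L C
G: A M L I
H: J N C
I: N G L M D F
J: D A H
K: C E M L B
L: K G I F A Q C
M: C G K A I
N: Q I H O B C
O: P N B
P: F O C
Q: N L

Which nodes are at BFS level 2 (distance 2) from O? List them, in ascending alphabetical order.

A, C, F, H, I, K, Q

Level 0: O
Level 1: B, N, P
Level 2: A, C, F, H, I, K, Q
Level 3: D, E, G, J, L, M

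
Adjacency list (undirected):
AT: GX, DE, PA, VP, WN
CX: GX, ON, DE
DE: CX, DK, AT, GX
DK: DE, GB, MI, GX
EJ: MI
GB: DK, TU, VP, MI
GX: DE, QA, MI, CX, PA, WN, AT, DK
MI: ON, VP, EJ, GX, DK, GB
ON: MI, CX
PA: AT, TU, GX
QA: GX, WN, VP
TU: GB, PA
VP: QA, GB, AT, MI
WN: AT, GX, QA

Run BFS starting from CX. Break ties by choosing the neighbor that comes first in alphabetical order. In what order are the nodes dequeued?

Visit CX; enqueue DE, GX, ON → queue [DE, GX, ON]
Visit DE; enqueue AT, DK → queue [GX, ON, AT, DK]
Visit GX; enqueue MI, PA, QA, WN → queue [ON, AT, DK, MI, PA, QA, WN]
Visit ON → queue [AT, DK, MI, PA, QA, WN]
Visit AT; enqueue VP → queue [DK, MI, PA, QA, WN, VP]
Visit DK; enqueue GB → queue [MI, PA, QA, WN, VP, GB]
Visit MI; enqueue EJ → queue [PA, QA, WN, VP, GB, EJ]
Visit PA; enqueue TU → queue [QA, WN, VP, GB, EJ, TU]
Visit QA → queue [WN, VP, GB, EJ, TU]
Visit WN → queue [VP, GB, EJ, TU]
Visit VP → queue [GB, EJ, TU]
Visit GB → queue [EJ, TU]
Visit EJ → queue [TU]
Visit TU → queue []

CX → DE → GX → ON → AT → DK → MI → PA → QA → WN → VP → GB → EJ → TU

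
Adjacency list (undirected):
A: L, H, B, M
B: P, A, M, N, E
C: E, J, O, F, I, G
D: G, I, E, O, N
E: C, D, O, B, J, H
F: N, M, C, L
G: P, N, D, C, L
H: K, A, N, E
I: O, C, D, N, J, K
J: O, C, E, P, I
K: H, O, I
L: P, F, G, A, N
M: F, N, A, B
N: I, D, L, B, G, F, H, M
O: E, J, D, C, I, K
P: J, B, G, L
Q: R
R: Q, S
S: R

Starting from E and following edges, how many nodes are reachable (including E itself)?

16

BFS from E visits: E, O, J, H, D, C, B, K, I, P, N, A, G, F, M, L
Reachable nodes: 16 of 19 total.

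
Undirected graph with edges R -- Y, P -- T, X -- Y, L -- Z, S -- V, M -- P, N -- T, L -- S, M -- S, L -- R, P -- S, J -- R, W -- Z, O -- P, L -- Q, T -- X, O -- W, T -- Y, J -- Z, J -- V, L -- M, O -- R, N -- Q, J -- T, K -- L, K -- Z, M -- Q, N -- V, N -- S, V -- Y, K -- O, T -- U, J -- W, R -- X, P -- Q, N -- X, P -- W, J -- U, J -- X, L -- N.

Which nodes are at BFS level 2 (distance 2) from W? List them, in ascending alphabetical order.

K, L, M, Q, R, S, T, U, V, X

Level 0: W
Level 1: J, O, P, Z
Level 2: K, L, M, Q, R, S, T, U, V, X
Level 3: N, Y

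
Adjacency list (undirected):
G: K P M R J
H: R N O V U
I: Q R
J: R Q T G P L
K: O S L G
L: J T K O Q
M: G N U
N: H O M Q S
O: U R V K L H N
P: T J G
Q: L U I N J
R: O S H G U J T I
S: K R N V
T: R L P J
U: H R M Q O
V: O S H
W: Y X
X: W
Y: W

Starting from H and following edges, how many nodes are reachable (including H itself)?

BFS from H visits: H, R, N, O, V, U, S, G, J, T, I, M, Q, K, L, P
Reachable nodes: 16 of 19 total.

16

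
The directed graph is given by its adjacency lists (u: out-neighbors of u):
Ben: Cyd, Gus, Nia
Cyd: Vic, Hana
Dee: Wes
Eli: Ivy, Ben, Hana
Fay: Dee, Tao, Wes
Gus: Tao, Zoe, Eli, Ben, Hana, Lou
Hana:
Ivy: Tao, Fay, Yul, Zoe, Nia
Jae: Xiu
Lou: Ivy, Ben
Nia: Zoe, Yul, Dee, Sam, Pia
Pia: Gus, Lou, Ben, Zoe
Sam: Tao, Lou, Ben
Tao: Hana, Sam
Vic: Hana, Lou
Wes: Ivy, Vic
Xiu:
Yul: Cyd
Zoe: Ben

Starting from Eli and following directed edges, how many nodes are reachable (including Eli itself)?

BFS from Eli visits: Eli, Ivy, Ben, Hana, Tao, Fay, Yul, Zoe, Nia, Cyd, Gus, Sam, Dee, Wes, Pia, Vic, Lou
Reachable nodes: 17 of 19 total.

17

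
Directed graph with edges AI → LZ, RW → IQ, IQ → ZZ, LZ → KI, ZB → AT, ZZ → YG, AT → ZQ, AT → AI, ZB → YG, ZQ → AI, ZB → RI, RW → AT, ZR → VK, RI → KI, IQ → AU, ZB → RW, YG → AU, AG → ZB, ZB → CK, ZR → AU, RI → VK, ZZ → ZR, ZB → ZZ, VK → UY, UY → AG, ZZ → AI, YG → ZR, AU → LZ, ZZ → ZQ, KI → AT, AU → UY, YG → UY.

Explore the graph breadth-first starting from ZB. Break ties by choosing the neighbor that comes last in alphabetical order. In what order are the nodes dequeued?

ZB → ZZ → YG → RW → RI → CK → AT → ZR → ZQ → AI → UY → AU → IQ → VK → KI → LZ → AG

Visit ZB; enqueue ZZ, YG, RW, RI, CK, AT → queue [ZZ, YG, RW, RI, CK, AT]
Visit ZZ; enqueue ZR, ZQ, AI → queue [YG, RW, RI, CK, AT, ZR, ZQ, AI]
Visit YG; enqueue UY, AU → queue [RW, RI, CK, AT, ZR, ZQ, AI, UY, AU]
Visit RW; enqueue IQ → queue [RI, CK, AT, ZR, ZQ, AI, UY, AU, IQ]
Visit RI; enqueue VK, KI → queue [CK, AT, ZR, ZQ, AI, UY, AU, IQ, VK, KI]
Visit CK → queue [AT, ZR, ZQ, AI, UY, AU, IQ, VK, KI]
Visit AT → queue [ZR, ZQ, AI, UY, AU, IQ, VK, KI]
Visit ZR → queue [ZQ, AI, UY, AU, IQ, VK, KI]
Visit ZQ → queue [AI, UY, AU, IQ, VK, KI]
Visit AI; enqueue LZ → queue [UY, AU, IQ, VK, KI, LZ]
Visit UY; enqueue AG → queue [AU, IQ, VK, KI, LZ, AG]
Visit AU → queue [IQ, VK, KI, LZ, AG]
Visit IQ → queue [VK, KI, LZ, AG]
Visit VK → queue [KI, LZ, AG]
Visit KI → queue [LZ, AG]
Visit LZ → queue [AG]
Visit AG → queue []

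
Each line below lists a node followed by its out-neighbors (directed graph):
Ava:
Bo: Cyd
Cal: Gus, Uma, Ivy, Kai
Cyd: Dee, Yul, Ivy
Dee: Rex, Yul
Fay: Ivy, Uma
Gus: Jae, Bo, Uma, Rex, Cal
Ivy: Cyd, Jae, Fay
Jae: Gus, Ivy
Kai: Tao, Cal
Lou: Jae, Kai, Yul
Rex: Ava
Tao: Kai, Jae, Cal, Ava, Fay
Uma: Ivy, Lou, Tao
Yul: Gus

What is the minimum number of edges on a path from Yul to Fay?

Level 0: Yul
Level 1: Gus
Level 2: Bo, Cal, Jae, Rex, Uma
Level 3: Ava, Cyd, Ivy, Kai, Lou, Tao
Level 4: Dee, Fay
Fay first appears at level 4.

4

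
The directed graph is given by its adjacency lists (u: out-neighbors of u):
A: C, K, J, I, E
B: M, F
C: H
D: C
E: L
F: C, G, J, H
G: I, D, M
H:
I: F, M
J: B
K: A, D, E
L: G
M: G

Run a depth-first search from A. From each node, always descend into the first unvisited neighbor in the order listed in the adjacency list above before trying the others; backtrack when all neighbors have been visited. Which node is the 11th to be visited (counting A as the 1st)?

Visit A
A → C
C → H
A → K
K → D
K → E
E → L
L → G
G → I
I → F
F → J
J → B
B → M

Visit order: A, C, H, K, D, E, L, G, I, F, J, B, M

J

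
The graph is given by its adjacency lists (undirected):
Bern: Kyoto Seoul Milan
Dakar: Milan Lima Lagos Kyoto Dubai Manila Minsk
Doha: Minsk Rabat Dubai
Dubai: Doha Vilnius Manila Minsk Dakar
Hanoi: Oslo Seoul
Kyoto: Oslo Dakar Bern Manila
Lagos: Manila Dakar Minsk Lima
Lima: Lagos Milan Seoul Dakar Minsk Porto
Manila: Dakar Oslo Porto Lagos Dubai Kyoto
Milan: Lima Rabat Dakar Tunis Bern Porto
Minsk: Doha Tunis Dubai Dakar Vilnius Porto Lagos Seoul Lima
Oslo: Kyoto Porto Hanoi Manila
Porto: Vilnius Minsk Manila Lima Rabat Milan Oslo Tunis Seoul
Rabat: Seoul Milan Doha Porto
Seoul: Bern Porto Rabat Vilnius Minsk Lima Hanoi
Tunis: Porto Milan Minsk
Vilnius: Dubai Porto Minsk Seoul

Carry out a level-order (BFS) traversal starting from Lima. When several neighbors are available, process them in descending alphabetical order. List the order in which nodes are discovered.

Visit Lima; enqueue Seoul, Porto, Minsk, Milan, Lagos, Dakar → queue [Seoul, Porto, Minsk, Milan, Lagos, Dakar]
Visit Seoul; enqueue Vilnius, Rabat, Hanoi, Bern → queue [Porto, Minsk, Milan, Lagos, Dakar, Vilnius, Rabat, Hanoi, Bern]
Visit Porto; enqueue Tunis, Oslo, Manila → queue [Minsk, Milan, Lagos, Dakar, Vilnius, Rabat, Hanoi, Bern, Tunis, Oslo, Manila]
Visit Minsk; enqueue Dubai, Doha → queue [Milan, Lagos, Dakar, Vilnius, Rabat, Hanoi, Bern, Tunis, Oslo, Manila, Dubai, Doha]
Visit Milan → queue [Lagos, Dakar, Vilnius, Rabat, Hanoi, Bern, Tunis, Oslo, Manila, Dubai, Doha]
Visit Lagos → queue [Dakar, Vilnius, Rabat, Hanoi, Bern, Tunis, Oslo, Manila, Dubai, Doha]
Visit Dakar; enqueue Kyoto → queue [Vilnius, Rabat, Hanoi, Bern, Tunis, Oslo, Manila, Dubai, Doha, Kyoto]
Visit Vilnius → queue [Rabat, Hanoi, Bern, Tunis, Oslo, Manila, Dubai, Doha, Kyoto]
Visit Rabat → queue [Hanoi, Bern, Tunis, Oslo, Manila, Dubai, Doha, Kyoto]
Visit Hanoi → queue [Bern, Tunis, Oslo, Manila, Dubai, Doha, Kyoto]
Visit Bern → queue [Tunis, Oslo, Manila, Dubai, Doha, Kyoto]
Visit Tunis → queue [Oslo, Manila, Dubai, Doha, Kyoto]
Visit Oslo → queue [Manila, Dubai, Doha, Kyoto]
Visit Manila → queue [Dubai, Doha, Kyoto]
Visit Dubai → queue [Doha, Kyoto]
Visit Doha → queue [Kyoto]
Visit Kyoto → queue []

Lima Seoul Porto Minsk Milan Lagos Dakar Vilnius Rabat Hanoi Bern Tunis Oslo Manila Dubai Doha Kyoto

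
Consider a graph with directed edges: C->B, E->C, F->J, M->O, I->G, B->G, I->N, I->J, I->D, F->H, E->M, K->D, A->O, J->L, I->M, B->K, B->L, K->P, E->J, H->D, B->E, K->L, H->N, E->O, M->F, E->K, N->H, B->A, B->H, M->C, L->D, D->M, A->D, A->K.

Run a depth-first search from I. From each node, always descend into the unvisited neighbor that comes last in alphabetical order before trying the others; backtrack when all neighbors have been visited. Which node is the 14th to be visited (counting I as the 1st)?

Visit I
I → N
N → H
H → D
D → M
M → O
M → F
F → J
J → L
M → C
C → B
B → K
K → P
B → G
B → E
B → A

Visit order: I, N, H, D, M, O, F, J, L, C, B, K, P, G, E, A

G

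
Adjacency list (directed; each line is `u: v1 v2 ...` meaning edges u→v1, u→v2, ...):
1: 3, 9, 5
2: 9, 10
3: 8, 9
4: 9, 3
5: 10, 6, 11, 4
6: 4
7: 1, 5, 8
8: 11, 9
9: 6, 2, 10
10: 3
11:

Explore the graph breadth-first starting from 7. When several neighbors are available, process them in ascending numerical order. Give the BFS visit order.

7 -> 1 -> 5 -> 8 -> 3 -> 9 -> 4 -> 6 -> 10 -> 11 -> 2

Visit 7; enqueue 1, 5, 8 → queue [1, 5, 8]
Visit 1; enqueue 3, 9 → queue [5, 8, 3, 9]
Visit 5; enqueue 4, 6, 10, 11 → queue [8, 3, 9, 4, 6, 10, 11]
Visit 8 → queue [3, 9, 4, 6, 10, 11]
Visit 3 → queue [9, 4, 6, 10, 11]
Visit 9; enqueue 2 → queue [4, 6, 10, 11, 2]
Visit 4 → queue [6, 10, 11, 2]
Visit 6 → queue [10, 11, 2]
Visit 10 → queue [11, 2]
Visit 11 → queue [2]
Visit 2 → queue []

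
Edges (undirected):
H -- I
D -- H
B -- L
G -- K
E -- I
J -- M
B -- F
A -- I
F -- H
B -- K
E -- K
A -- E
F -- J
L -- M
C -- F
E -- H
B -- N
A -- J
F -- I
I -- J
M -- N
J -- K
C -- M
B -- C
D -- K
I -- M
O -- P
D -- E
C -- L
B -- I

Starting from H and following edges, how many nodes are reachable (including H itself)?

BFS from H visits: H, D, E, F, I, K, A, B, C, J, M, G, L, N
Reachable nodes: 14 of 16 total.

14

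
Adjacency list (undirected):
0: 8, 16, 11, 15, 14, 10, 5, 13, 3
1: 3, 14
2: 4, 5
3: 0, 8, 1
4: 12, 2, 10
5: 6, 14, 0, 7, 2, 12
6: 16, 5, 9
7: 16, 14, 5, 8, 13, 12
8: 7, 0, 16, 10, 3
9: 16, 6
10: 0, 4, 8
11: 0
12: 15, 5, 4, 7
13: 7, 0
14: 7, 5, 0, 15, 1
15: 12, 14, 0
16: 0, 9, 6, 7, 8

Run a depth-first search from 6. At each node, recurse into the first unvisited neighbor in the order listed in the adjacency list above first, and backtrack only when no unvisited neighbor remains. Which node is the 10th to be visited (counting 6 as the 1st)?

Visit 6
6 → 16
16 → 0
0 → 8
8 → 7
7 → 14
14 → 5
5 → 2
2 → 4
4 → 12
12 → 15
4 → 10
14 → 1
1 → 3
7 → 13
0 → 11
16 → 9

Visit order: 6, 16, 0, 8, 7, 14, 5, 2, 4, 12, 15, 10, 1, 3, 13, 11, 9

12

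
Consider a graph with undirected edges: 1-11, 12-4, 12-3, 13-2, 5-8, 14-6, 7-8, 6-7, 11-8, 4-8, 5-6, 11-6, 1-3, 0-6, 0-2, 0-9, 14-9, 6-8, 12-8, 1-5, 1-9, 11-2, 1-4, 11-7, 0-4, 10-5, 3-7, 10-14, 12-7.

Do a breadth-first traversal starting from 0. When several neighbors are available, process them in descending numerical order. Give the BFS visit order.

Visit 0; enqueue 9, 6, 4, 2 → queue [9, 6, 4, 2]
Visit 9; enqueue 14, 1 → queue [6, 4, 2, 14, 1]
Visit 6; enqueue 11, 8, 7, 5 → queue [4, 2, 14, 1, 11, 8, 7, 5]
Visit 4; enqueue 12 → queue [2, 14, 1, 11, 8, 7, 5, 12]
Visit 2; enqueue 13 → queue [14, 1, 11, 8, 7, 5, 12, 13]
Visit 14; enqueue 10 → queue [1, 11, 8, 7, 5, 12, 13, 10]
Visit 1; enqueue 3 → queue [11, 8, 7, 5, 12, 13, 10, 3]
Visit 11 → queue [8, 7, 5, 12, 13, 10, 3]
Visit 8 → queue [7, 5, 12, 13, 10, 3]
Visit 7 → queue [5, 12, 13, 10, 3]
Visit 5 → queue [12, 13, 10, 3]
Visit 12 → queue [13, 10, 3]
Visit 13 → queue [10, 3]
Visit 10 → queue [3]
Visit 3 → queue []

0, 9, 6, 4, 2, 14, 1, 11, 8, 7, 5, 12, 13, 10, 3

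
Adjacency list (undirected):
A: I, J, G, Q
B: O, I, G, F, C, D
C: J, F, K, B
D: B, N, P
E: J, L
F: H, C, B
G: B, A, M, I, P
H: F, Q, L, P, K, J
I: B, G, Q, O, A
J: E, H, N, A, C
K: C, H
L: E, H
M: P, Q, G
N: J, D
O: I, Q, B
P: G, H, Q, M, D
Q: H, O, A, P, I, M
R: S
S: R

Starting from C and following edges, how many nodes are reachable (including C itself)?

17

BFS from C visits: C, J, F, K, B, E, H, N, A, O, I, G, D, L, Q, P, M
Reachable nodes: 17 of 19 total.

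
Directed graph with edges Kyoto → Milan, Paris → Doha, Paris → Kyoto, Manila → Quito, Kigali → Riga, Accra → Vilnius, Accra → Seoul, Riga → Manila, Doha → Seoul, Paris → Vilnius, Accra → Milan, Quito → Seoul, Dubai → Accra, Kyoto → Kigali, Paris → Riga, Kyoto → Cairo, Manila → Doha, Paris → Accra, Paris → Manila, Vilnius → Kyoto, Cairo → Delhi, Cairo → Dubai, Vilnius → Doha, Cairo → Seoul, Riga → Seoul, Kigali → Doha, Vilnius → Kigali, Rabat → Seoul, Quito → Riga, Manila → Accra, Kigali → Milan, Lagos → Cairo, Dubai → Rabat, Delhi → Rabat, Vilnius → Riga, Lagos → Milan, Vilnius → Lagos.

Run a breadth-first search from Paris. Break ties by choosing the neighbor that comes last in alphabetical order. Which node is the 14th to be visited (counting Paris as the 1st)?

Dubai

Visit Paris; enqueue Vilnius, Riga, Manila, Kyoto, Doha, Accra → queue [Vilnius, Riga, Manila, Kyoto, Doha, Accra]
Visit Vilnius; enqueue Lagos, Kigali → queue [Riga, Manila, Kyoto, Doha, Accra, Lagos, Kigali]
Visit Riga; enqueue Seoul → queue [Manila, Kyoto, Doha, Accra, Lagos, Kigali, Seoul]
Visit Manila; enqueue Quito → queue [Kyoto, Doha, Accra, Lagos, Kigali, Seoul, Quito]
Visit Kyoto; enqueue Milan, Cairo → queue [Doha, Accra, Lagos, Kigali, Seoul, Quito, Milan, Cairo]
Visit Doha → queue [Accra, Lagos, Kigali, Seoul, Quito, Milan, Cairo]
Visit Accra → queue [Lagos, Kigali, Seoul, Quito, Milan, Cairo]
Visit Lagos → queue [Kigali, Seoul, Quito, Milan, Cairo]
Visit Kigali → queue [Seoul, Quito, Milan, Cairo]
Visit Seoul → queue [Quito, Milan, Cairo]
Visit Quito → queue [Milan, Cairo]
Visit Milan → queue [Cairo]
Visit Cairo; enqueue Dubai, Delhi → queue [Dubai, Delhi]
Visit Dubai; enqueue Rabat → queue [Delhi, Rabat]
Visit Delhi → queue [Rabat]
Visit Rabat → queue []

Visit order: Paris, Vilnius, Riga, Manila, Kyoto, Doha, Accra, Lagos, Kigali, Seoul, Quito, Milan, Cairo, Dubai, Delhi, Rabat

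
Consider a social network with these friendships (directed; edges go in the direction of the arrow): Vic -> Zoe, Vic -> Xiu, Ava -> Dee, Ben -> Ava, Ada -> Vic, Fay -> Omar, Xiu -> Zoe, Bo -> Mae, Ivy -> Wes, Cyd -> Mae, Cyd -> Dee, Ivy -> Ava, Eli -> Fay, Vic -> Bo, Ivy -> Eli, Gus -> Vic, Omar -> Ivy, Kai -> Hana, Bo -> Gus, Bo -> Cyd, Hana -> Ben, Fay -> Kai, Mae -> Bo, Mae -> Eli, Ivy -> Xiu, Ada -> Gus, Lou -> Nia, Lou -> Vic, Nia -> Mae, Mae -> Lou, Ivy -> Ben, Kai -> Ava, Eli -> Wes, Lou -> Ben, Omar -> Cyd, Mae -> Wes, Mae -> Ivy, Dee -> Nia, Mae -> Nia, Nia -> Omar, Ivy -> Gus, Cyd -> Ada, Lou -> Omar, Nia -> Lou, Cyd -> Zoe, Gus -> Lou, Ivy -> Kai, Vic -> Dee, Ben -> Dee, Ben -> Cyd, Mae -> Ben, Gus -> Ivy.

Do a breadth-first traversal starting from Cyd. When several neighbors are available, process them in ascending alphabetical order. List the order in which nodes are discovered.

Visit Cyd; enqueue Ada, Dee, Mae, Zoe → queue [Ada, Dee, Mae, Zoe]
Visit Ada; enqueue Gus, Vic → queue [Dee, Mae, Zoe, Gus, Vic]
Visit Dee; enqueue Nia → queue [Mae, Zoe, Gus, Vic, Nia]
Visit Mae; enqueue Ben, Bo, Eli, Ivy, Lou, Wes → queue [Zoe, Gus, Vic, Nia, Ben, Bo, Eli, Ivy, Lou, Wes]
Visit Zoe → queue [Gus, Vic, Nia, Ben, Bo, Eli, Ivy, Lou, Wes]
Visit Gus → queue [Vic, Nia, Ben, Bo, Eli, Ivy, Lou, Wes]
Visit Vic; enqueue Xiu → queue [Nia, Ben, Bo, Eli, Ivy, Lou, Wes, Xiu]
Visit Nia; enqueue Omar → queue [Ben, Bo, Eli, Ivy, Lou, Wes, Xiu, Omar]
Visit Ben; enqueue Ava → queue [Bo, Eli, Ivy, Lou, Wes, Xiu, Omar, Ava]
Visit Bo → queue [Eli, Ivy, Lou, Wes, Xiu, Omar, Ava]
Visit Eli; enqueue Fay → queue [Ivy, Lou, Wes, Xiu, Omar, Ava, Fay]
Visit Ivy; enqueue Kai → queue [Lou, Wes, Xiu, Omar, Ava, Fay, Kai]
Visit Lou → queue [Wes, Xiu, Omar, Ava, Fay, Kai]
Visit Wes → queue [Xiu, Omar, Ava, Fay, Kai]
Visit Xiu → queue [Omar, Ava, Fay, Kai]
Visit Omar → queue [Ava, Fay, Kai]
Visit Ava → queue [Fay, Kai]
Visit Fay → queue [Kai]
Visit Kai; enqueue Hana → queue [Hana]
Visit Hana → queue []

Cyd → Ada → Dee → Mae → Zoe → Gus → Vic → Nia → Ben → Bo → Eli → Ivy → Lou → Wes → Xiu → Omar → Ava → Fay → Kai → Hana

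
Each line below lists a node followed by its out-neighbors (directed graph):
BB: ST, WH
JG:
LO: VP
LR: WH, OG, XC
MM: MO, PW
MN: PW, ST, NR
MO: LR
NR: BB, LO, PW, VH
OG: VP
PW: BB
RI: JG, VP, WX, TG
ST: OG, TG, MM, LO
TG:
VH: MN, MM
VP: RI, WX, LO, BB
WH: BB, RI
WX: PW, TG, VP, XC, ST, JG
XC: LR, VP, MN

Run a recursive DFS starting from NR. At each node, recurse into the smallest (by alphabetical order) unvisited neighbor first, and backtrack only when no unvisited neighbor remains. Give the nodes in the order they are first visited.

NR, BB, ST, LO, VP, RI, JG, TG, WX, PW, XC, LR, OG, WH, MN, MM, MO, VH

Visit NR
NR → BB
BB → ST
ST → LO
LO → VP
VP → RI
RI → JG
RI → TG
RI → WX
WX → PW
WX → XC
XC → LR
LR → OG
LR → WH
XC → MN
ST → MM
MM → MO
NR → VH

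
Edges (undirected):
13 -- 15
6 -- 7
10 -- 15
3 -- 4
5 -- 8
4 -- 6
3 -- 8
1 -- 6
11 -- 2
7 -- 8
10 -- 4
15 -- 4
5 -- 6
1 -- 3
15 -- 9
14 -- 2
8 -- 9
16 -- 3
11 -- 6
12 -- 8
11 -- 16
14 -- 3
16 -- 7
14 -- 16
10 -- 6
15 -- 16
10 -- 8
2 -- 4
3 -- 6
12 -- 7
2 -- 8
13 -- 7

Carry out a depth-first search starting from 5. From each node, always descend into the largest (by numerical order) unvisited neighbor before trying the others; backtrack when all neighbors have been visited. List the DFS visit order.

5, 8, 12, 7, 16, 15, 13, 10, 6, 11, 2, 14, 3, 4, 1, 9

Visit 5
5 → 8
8 → 12
12 → 7
7 → 16
16 → 15
15 → 13
15 → 10
10 → 6
6 → 11
11 → 2
2 → 14
14 → 3
3 → 4
3 → 1
15 → 9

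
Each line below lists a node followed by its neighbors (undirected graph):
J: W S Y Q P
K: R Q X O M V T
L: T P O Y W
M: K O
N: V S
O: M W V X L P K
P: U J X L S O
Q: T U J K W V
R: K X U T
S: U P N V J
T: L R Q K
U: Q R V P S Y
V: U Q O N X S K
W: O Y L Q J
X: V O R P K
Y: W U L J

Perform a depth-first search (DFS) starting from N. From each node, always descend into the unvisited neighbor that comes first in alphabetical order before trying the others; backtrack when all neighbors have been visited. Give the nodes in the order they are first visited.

N, S, J, P, L, O, K, M, Q, T, R, U, V, X, Y, W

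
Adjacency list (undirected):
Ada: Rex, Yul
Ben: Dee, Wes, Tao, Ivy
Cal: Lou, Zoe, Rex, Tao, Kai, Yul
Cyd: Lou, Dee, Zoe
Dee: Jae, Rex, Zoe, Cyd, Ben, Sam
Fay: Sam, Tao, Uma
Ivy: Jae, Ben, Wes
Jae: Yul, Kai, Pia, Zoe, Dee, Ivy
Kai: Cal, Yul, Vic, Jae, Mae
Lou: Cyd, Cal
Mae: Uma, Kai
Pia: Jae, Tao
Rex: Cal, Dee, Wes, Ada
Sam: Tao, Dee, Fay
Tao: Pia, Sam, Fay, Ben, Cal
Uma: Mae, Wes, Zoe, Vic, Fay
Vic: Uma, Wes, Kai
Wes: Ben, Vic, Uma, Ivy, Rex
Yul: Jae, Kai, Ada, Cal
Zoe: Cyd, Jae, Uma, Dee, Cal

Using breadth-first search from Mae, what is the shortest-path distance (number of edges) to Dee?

3

Level 0: Mae
Level 1: Kai, Uma
Level 2: Cal, Fay, Jae, Vic, Wes, Yul, Zoe
Level 3: Ada, Ben, Cyd, Dee, Ivy, Lou, Pia, Rex, Sam, Tao
Dee first appears at level 3.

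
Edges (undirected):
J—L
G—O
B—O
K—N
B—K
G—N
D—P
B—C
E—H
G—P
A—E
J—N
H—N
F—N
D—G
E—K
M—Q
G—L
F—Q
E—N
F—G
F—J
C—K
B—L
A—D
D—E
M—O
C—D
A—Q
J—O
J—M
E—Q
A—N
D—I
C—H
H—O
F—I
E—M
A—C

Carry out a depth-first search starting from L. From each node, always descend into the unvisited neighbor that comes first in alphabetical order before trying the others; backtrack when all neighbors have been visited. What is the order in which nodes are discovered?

Visit L
L → B
B → C
C → A
A → D
D → E
E → H
H → N
N → F
F → G
G → O
O → J
J → M
M → Q
G → P
F → I
N → K

L, B, C, A, D, E, H, N, F, G, O, J, M, Q, P, I, K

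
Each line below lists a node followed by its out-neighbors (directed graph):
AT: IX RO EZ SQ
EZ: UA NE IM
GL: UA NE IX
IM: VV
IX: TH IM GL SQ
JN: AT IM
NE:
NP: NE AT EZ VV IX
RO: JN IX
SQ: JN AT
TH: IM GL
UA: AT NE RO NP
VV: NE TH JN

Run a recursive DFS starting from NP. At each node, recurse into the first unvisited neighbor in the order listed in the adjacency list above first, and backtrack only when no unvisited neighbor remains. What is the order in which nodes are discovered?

NP -> NE -> AT -> IX -> TH -> IM -> VV -> JN -> GL -> UA -> RO -> SQ -> EZ

Visit NP
NP → NE
NP → AT
AT → IX
IX → TH
TH → IM
IM → VV
VV → JN
TH → GL
GL → UA
UA → RO
IX → SQ
AT → EZ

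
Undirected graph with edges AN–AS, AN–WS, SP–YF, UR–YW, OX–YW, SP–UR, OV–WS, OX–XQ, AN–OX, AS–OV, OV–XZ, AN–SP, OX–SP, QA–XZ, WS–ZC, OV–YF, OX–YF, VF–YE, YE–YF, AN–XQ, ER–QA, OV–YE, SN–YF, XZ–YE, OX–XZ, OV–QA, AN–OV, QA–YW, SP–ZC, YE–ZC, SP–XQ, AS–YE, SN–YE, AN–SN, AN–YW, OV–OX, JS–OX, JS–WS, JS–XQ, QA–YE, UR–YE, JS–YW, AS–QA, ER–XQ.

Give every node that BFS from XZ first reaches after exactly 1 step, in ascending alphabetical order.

Level 0: XZ
Level 1: OV, OX, QA, YE
Level 2: AN, AS, ER, JS, SN, SP, UR, VF, WS, XQ, YF, YW, ZC

OV, OX, QA, YE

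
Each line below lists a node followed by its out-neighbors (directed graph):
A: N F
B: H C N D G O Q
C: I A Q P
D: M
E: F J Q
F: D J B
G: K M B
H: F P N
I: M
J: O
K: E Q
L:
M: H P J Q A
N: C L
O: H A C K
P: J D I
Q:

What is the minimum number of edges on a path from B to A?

2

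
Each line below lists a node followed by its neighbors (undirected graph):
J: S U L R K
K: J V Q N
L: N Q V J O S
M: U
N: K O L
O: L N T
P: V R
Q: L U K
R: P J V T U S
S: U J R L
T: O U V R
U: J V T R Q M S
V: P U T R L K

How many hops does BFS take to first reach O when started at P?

3

Level 0: P
Level 1: R, V
Level 2: J, K, L, S, T, U
Level 3: M, N, O, Q
O first appears at level 3.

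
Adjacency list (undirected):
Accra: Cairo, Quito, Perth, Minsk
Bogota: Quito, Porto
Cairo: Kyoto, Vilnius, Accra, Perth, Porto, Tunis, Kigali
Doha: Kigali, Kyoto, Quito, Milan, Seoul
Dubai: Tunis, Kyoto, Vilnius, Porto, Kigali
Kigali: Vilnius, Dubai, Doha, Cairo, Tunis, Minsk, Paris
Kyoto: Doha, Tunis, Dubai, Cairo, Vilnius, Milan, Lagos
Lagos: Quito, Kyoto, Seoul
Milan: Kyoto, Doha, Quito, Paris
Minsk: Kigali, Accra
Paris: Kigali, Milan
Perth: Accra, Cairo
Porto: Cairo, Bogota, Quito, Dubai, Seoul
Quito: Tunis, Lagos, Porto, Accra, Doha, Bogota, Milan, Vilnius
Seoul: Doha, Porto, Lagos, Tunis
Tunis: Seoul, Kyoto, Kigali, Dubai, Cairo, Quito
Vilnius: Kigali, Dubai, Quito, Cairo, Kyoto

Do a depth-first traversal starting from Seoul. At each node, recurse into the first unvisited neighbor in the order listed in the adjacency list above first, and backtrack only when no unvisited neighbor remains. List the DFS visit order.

Seoul Doha Kigali Vilnius Dubai Tunis Kyoto Cairo Accra Quito Lagos Porto Bogota Milan Paris Perth Minsk

Visit Seoul
Seoul → Doha
Doha → Kigali
Kigali → Vilnius
Vilnius → Dubai
Dubai → Tunis
Tunis → Kyoto
Kyoto → Cairo
Cairo → Accra
Accra → Quito
Quito → Lagos
Quito → Porto
Porto → Bogota
Quito → Milan
Milan → Paris
Accra → Perth
Accra → Minsk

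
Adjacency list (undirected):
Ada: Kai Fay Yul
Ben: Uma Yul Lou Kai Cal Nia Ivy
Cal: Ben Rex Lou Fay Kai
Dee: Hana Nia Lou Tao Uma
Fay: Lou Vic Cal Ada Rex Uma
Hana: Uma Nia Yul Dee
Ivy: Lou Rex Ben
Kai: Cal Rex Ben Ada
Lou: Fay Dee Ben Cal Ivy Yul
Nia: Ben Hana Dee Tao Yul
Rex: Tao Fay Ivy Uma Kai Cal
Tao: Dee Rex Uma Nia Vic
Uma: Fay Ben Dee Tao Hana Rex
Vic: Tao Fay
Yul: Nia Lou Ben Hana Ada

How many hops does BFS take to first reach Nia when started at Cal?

Level 0: Cal
Level 1: Ben, Fay, Kai, Lou, Rex
Level 2: Ada, Dee, Ivy, Nia, Tao, Uma, Vic, Yul
Level 3: Hana
Nia first appears at level 2.

2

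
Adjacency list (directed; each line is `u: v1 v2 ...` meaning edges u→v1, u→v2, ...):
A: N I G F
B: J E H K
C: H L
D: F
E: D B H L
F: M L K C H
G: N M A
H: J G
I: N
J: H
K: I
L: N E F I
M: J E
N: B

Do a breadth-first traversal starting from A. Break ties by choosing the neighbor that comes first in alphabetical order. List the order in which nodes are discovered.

A -> F -> G -> I -> N -> C -> H -> K -> L -> M -> B -> J -> E -> D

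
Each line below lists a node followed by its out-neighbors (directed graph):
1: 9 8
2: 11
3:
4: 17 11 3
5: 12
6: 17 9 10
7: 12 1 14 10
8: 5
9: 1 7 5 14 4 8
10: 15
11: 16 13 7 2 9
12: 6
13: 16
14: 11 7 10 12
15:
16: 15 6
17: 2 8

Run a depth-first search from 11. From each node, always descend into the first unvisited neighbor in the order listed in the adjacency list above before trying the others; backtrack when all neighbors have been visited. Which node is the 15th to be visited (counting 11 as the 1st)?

Visit 11
11 → 16
16 → 15
16 → 6
6 → 17
17 → 2
17 → 8
8 → 5
5 → 12
6 → 9
9 → 1
9 → 7
7 → 14
14 → 10
9 → 4
4 → 3
11 → 13

Visit order: 11, 16, 15, 6, 17, 2, 8, 5, 12, 9, 1, 7, 14, 10, 4, 3, 13

4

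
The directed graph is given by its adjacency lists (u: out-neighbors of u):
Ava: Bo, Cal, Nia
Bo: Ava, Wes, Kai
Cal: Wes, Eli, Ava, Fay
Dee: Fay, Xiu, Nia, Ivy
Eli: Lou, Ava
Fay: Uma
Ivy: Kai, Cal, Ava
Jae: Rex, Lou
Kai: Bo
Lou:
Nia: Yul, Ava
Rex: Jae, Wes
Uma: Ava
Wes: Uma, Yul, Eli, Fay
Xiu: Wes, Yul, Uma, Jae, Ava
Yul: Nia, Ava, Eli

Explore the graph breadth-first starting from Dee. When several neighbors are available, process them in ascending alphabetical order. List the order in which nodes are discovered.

Dee → Fay → Ivy → Nia → Xiu → Uma → Ava → Cal → Kai → Yul → Jae → Wes → Bo → Eli → Lou → Rex

Visit Dee; enqueue Fay, Ivy, Nia, Xiu → queue [Fay, Ivy, Nia, Xiu]
Visit Fay; enqueue Uma → queue [Ivy, Nia, Xiu, Uma]
Visit Ivy; enqueue Ava, Cal, Kai → queue [Nia, Xiu, Uma, Ava, Cal, Kai]
Visit Nia; enqueue Yul → queue [Xiu, Uma, Ava, Cal, Kai, Yul]
Visit Xiu; enqueue Jae, Wes → queue [Uma, Ava, Cal, Kai, Yul, Jae, Wes]
Visit Uma → queue [Ava, Cal, Kai, Yul, Jae, Wes]
Visit Ava; enqueue Bo → queue [Cal, Kai, Yul, Jae, Wes, Bo]
Visit Cal; enqueue Eli → queue [Kai, Yul, Jae, Wes, Bo, Eli]
Visit Kai → queue [Yul, Jae, Wes, Bo, Eli]
Visit Yul → queue [Jae, Wes, Bo, Eli]
Visit Jae; enqueue Lou, Rex → queue [Wes, Bo, Eli, Lou, Rex]
Visit Wes → queue [Bo, Eli, Lou, Rex]
Visit Bo → queue [Eli, Lou, Rex]
Visit Eli → queue [Lou, Rex]
Visit Lou → queue [Rex]
Visit Rex → queue []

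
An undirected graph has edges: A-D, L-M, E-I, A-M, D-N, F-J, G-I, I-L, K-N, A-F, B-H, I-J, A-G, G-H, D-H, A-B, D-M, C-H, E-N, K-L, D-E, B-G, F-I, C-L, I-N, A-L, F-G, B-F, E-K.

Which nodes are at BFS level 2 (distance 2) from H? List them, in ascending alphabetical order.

A, E, F, I, L, M, N

Level 0: H
Level 1: B, C, D, G
Level 2: A, E, F, I, L, M, N
Level 3: J, K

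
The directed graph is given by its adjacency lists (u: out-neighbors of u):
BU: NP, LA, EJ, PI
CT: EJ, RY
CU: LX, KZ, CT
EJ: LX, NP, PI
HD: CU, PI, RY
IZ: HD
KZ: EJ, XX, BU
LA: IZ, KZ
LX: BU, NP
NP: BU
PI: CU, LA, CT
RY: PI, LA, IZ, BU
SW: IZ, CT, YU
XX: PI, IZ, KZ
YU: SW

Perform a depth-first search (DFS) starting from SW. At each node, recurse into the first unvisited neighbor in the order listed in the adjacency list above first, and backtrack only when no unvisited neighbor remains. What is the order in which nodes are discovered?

SW, IZ, HD, CU, LX, BU, NP, LA, KZ, EJ, PI, CT, RY, XX, YU

Visit SW
SW → IZ
IZ → HD
HD → CU
CU → LX
LX → BU
BU → NP
BU → LA
LA → KZ
KZ → EJ
EJ → PI
PI → CT
CT → RY
KZ → XX
SW → YU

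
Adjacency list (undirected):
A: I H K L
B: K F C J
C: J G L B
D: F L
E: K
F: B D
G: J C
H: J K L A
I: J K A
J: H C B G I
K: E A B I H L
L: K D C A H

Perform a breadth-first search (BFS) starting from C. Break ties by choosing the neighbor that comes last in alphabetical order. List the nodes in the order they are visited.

C L J G B K H D A I F E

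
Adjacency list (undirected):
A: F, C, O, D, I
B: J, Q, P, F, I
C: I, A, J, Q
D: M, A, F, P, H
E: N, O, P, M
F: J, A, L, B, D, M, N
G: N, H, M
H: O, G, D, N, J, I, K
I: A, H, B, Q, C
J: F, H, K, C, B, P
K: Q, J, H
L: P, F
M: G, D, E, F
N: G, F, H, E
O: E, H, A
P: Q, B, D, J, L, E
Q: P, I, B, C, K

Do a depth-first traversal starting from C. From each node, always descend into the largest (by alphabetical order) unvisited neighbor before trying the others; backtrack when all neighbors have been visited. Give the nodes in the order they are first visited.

Visit C
C → Q
Q → P
P → L
L → F
F → N
N → H
H → O
O → E
E → M
M → G
M → D
D → A
A → I
I → B
B → J
J → K

C, Q, P, L, F, N, H, O, E, M, G, D, A, I, B, J, K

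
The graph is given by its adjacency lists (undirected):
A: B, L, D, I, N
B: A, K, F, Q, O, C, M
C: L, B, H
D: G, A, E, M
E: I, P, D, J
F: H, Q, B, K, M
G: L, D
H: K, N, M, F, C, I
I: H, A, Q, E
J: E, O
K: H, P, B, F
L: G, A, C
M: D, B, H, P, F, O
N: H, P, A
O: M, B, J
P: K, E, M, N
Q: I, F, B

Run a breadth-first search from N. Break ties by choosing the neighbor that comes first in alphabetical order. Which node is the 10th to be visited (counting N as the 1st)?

Visit N; enqueue A, H, P → queue [A, H, P]
Visit A; enqueue B, D, I, L → queue [H, P, B, D, I, L]
Visit H; enqueue C, F, K, M → queue [P, B, D, I, L, C, F, K, M]
Visit P; enqueue E → queue [B, D, I, L, C, F, K, M, E]
Visit B; enqueue O, Q → queue [D, I, L, C, F, K, M, E, O, Q]
Visit D; enqueue G → queue [I, L, C, F, K, M, E, O, Q, G]
Visit I → queue [L, C, F, K, M, E, O, Q, G]
Visit L → queue [C, F, K, M, E, O, Q, G]
Visit C → queue [F, K, M, E, O, Q, G]
Visit F → queue [K, M, E, O, Q, G]
Visit K → queue [M, E, O, Q, G]
Visit M → queue [E, O, Q, G]
Visit E; enqueue J → queue [O, Q, G, J]
Visit O → queue [Q, G, J]
Visit Q → queue [G, J]
Visit G → queue [J]
Visit J → queue []

Visit order: N, A, H, P, B, D, I, L, C, F, K, M, E, O, Q, G, J

F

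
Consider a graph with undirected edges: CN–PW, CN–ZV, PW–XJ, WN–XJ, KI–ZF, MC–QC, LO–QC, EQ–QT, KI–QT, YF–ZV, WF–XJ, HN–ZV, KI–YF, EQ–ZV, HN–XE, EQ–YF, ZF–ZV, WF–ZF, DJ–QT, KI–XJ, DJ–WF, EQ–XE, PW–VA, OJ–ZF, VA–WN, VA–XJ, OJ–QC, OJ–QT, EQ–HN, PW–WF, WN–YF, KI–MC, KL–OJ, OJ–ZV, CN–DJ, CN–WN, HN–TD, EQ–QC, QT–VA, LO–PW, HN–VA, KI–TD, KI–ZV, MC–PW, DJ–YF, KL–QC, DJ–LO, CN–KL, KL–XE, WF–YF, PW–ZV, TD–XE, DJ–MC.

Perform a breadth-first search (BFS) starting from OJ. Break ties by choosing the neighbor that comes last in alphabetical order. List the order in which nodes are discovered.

Visit OJ; enqueue ZV, ZF, QT, QC, KL → queue [ZV, ZF, QT, QC, KL]
Visit ZV; enqueue YF, PW, KI, HN, EQ, CN → queue [ZF, QT, QC, KL, YF, PW, KI, HN, EQ, CN]
Visit ZF; enqueue WF → queue [QT, QC, KL, YF, PW, KI, HN, EQ, CN, WF]
Visit QT; enqueue VA, DJ → queue [QC, KL, YF, PW, KI, HN, EQ, CN, WF, VA, DJ]
Visit QC; enqueue MC, LO → queue [KL, YF, PW, KI, HN, EQ, CN, WF, VA, DJ, MC, LO]
Visit KL; enqueue XE → queue [YF, PW, KI, HN, EQ, CN, WF, VA, DJ, MC, LO, XE]
Visit YF; enqueue WN → queue [PW, KI, HN, EQ, CN, WF, VA, DJ, MC, LO, XE, WN]
Visit PW; enqueue XJ → queue [KI, HN, EQ, CN, WF, VA, DJ, MC, LO, XE, WN, XJ]
Visit KI; enqueue TD → queue [HN, EQ, CN, WF, VA, DJ, MC, LO, XE, WN, XJ, TD]
Visit HN → queue [EQ, CN, WF, VA, DJ, MC, LO, XE, WN, XJ, TD]
Visit EQ → queue [CN, WF, VA, DJ, MC, LO, XE, WN, XJ, TD]
Visit CN → queue [WF, VA, DJ, MC, LO, XE, WN, XJ, TD]
Visit WF → queue [VA, DJ, MC, LO, XE, WN, XJ, TD]
Visit VA → queue [DJ, MC, LO, XE, WN, XJ, TD]
Visit DJ → queue [MC, LO, XE, WN, XJ, TD]
Visit MC → queue [LO, XE, WN, XJ, TD]
Visit LO → queue [XE, WN, XJ, TD]
Visit XE → queue [WN, XJ, TD]
Visit WN → queue [XJ, TD]
Visit XJ → queue [TD]
Visit TD → queue []

OJ ZV ZF QT QC KL YF PW KI HN EQ CN WF VA DJ MC LO XE WN XJ TD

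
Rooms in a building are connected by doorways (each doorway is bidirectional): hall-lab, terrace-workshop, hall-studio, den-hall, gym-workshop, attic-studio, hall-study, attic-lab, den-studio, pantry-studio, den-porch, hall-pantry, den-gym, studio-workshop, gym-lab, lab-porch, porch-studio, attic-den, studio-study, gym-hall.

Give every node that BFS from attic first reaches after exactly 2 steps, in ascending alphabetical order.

gym, hall, pantry, porch, study, workshop

Level 0: attic
Level 1: den, lab, studio
Level 2: gym, hall, pantry, porch, study, workshop
Level 3: terrace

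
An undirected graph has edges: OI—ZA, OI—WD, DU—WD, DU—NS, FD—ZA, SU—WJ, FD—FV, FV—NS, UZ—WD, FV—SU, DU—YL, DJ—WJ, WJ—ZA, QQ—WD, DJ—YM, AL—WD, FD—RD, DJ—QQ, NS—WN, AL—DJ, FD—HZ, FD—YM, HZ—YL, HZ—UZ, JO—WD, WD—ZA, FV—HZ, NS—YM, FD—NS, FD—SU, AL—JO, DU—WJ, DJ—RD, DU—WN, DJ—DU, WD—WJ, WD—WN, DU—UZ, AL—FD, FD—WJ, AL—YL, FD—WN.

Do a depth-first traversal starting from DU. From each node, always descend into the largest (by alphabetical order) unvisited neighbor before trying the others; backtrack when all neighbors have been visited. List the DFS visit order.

DU, YL, HZ, UZ, WD, ZA, WJ, SU, FV, NS, YM, FD, WN, RD, DJ, QQ, AL, JO, OI

Visit DU
DU → YL
YL → HZ
HZ → UZ
UZ → WD
WD → ZA
ZA → WJ
WJ → SU
SU → FV
FV → NS
NS → YM
YM → FD
FD → WN
FD → RD
RD → DJ
DJ → QQ
DJ → AL
AL → JO
ZA → OI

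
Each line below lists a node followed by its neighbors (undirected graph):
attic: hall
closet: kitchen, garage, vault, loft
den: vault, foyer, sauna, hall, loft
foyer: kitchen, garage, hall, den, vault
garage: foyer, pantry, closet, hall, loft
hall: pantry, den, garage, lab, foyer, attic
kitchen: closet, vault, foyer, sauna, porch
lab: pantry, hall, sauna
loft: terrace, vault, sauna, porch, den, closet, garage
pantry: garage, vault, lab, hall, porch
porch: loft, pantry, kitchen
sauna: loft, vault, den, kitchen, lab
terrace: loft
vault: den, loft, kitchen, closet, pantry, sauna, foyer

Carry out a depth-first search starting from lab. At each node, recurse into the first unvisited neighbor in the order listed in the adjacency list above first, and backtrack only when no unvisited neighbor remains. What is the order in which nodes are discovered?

Visit lab
lab → pantry
pantry → garage
garage → foyer
foyer → kitchen
kitchen → closet
closet → vault
vault → den
den → sauna
sauna → loft
loft → terrace
loft → porch
den → hall
hall → attic

lab -> pantry -> garage -> foyer -> kitchen -> closet -> vault -> den -> sauna -> loft -> terrace -> porch -> hall -> attic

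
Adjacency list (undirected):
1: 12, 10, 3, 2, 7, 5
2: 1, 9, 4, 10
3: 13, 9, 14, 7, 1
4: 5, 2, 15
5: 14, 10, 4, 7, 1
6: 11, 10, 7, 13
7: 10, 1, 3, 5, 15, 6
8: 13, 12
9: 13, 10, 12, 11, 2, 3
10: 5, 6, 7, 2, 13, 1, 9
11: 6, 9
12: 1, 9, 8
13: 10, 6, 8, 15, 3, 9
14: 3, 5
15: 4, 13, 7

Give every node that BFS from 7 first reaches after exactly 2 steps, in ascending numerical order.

Level 0: 7
Level 1: 1, 3, 5, 6, 10, 15
Level 2: 2, 4, 9, 11, 12, 13, 14
Level 3: 8

2, 4, 9, 11, 12, 13, 14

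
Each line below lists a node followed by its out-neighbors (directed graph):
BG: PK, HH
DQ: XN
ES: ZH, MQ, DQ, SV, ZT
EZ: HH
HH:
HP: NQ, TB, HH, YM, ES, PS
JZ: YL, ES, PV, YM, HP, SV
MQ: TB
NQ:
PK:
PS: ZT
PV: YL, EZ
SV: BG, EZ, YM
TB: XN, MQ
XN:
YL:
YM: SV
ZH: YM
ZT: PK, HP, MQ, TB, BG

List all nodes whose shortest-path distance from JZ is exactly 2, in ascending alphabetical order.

Level 0: JZ
Level 1: ES, HP, PV, SV, YL, YM
Level 2: BG, DQ, EZ, HH, MQ, NQ, PS, TB, ZH, ZT
Level 3: PK, XN

BG, DQ, EZ, HH, MQ, NQ, PS, TB, ZH, ZT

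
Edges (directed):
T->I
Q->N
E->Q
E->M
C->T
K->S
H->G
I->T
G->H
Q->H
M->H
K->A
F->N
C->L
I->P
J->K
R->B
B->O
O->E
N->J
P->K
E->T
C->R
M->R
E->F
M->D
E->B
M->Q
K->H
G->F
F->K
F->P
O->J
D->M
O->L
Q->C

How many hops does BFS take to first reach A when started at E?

3

Level 0: E
Level 1: B, F, M, Q, T
Level 2: C, D, H, I, K, N, O, P, R
Level 3: A, G, J, L, S
A first appears at level 3.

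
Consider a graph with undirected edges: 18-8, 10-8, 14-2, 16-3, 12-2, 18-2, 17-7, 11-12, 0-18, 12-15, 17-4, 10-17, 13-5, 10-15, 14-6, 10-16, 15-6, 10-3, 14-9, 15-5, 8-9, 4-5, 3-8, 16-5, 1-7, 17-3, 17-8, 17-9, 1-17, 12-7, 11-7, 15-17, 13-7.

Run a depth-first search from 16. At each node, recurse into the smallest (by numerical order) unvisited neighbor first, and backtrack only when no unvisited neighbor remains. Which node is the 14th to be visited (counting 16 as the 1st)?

15

Visit 16
16 → 3
3 → 8
8 → 9
9 → 14
14 → 2
2 → 12
12 → 7
7 → 1
1 → 17
17 → 4
4 → 5
5 → 13
5 → 15
15 → 6
15 → 10
7 → 11
2 → 18
18 → 0

Visit order: 16, 3, 8, 9, 14, 2, 12, 7, 1, 17, 4, 5, 13, 15, 6, 10, 11, 18, 0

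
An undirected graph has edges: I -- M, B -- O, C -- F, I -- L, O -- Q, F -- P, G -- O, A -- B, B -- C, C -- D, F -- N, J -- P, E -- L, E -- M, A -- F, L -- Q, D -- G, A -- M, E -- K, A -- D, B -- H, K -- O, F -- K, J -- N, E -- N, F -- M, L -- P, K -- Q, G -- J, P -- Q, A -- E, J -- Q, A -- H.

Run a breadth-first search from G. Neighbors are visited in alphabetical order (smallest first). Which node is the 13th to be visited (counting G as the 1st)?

F

Visit G; enqueue D, J, O → queue [D, J, O]
Visit D; enqueue A, C → queue [J, O, A, C]
Visit J; enqueue N, P, Q → queue [O, A, C, N, P, Q]
Visit O; enqueue B, K → queue [A, C, N, P, Q, B, K]
Visit A; enqueue E, F, H, M → queue [C, N, P, Q, B, K, E, F, H, M]
Visit C → queue [N, P, Q, B, K, E, F, H, M]
Visit N → queue [P, Q, B, K, E, F, H, M]
Visit P; enqueue L → queue [Q, B, K, E, F, H, M, L]
Visit Q → queue [B, K, E, F, H, M, L]
Visit B → queue [K, E, F, H, M, L]
Visit K → queue [E, F, H, M, L]
Visit E → queue [F, H, M, L]
Visit F → queue [H, M, L]
Visit H → queue [M, L]
Visit M; enqueue I → queue [L, I]
Visit L → queue [I]
Visit I → queue []

Visit order: G, D, J, O, A, C, N, P, Q, B, K, E, F, H, M, L, I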